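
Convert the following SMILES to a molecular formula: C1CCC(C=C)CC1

C8H14

Heavy atoms from the SMILES: 8 C.
Implicit hydrogens by atom environment:
  6 × C: 2 H each → 12
  2 × C: 1 H each → 2
  Total hydrogens = 14.
Molecular formula: C8H14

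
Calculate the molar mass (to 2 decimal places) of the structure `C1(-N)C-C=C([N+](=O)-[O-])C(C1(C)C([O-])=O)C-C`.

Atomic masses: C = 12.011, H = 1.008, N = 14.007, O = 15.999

Molecular formula: C10H15N2O4-.
M = 10×12.011 + 15×1.008 + 2×14.007 + 4×15.999 = 227.24 g/mol.

227.24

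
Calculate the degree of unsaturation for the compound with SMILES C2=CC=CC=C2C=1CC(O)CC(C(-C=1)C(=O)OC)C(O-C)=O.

Molecular formula from the SMILES: C17H20O5.
DoU = (2C + 2 + N − H − X)/2 = (2·17 + 2 + 0 − 20 − 0)/2 = 16/2 = 8.
(Structurally: 2 ring(s) + 6 π bond(s) = 8.)

8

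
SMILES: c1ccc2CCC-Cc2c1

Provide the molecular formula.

C10H12

Heavy atoms from the SMILES: 10 C.
Implicit hydrogens by atom environment:
  4 × C: 2 H each → 8
  4 × C (aromatic): 1 H each → 4
  2 × C (aromatic): no H
  Total hydrogens = 12.
Molecular formula: C10H12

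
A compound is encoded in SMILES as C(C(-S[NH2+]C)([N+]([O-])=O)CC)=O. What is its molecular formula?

Heavy atoms from the SMILES: 5 C, 2 N, 3 O, 1 S.
Implicit hydrogens by atom environment:
  2 × C: 3 H each → 6
  2 × O: no H
  1 × C: 2 H
  1 × C: 1 H
  1 × C: no H
  1 × N (charge +1): 2 H
  1 × N (charge +1): no H
  1 × O (charge -1): no H
  1 × S: no H
  Total hydrogens = 11.
Net charge +1.
Molecular formula: C5H11N2O3S+

C5H11N2O3S+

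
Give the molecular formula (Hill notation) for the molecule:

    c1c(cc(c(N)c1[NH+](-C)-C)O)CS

C9H15N2OS+

Heavy atoms from the SMILES: 9 C, 2 N, 1 O, 1 S.
Implicit hydrogens by atom environment:
  4 × C (aromatic): no H
  2 × C: 3 H each → 6
  2 × C (aromatic): 1 H each → 2
  1 × C: 2 H
  1 × N: 2 H
  1 × N (charge +1): 1 H
  1 × O: 1 H
  1 × S: 1 H
  Total hydrogens = 15.
Net charge +1.
Molecular formula: C9H15N2OS+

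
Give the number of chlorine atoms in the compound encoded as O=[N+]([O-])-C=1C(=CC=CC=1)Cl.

The symbol for chlorine appears 1 time in the SMILES.

1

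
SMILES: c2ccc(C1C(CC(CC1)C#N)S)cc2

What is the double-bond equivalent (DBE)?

Molecular formula from the SMILES: C13H15NS.
DoU = (2C + 2 + N − H − X)/2 = (2·13 + 2 + 1 − 15 − 0)/2 = 14/2 = 7.
(Structurally: 2 ring(s) + 5 π bond(s) = 7.)

7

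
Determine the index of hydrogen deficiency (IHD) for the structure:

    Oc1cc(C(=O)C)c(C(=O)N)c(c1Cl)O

Molecular formula from the SMILES: C9H8ClNO4.
DoU = (2C + 2 + N − H − X)/2 = (2·9 + 2 + 1 − 8 − 1)/2 = 12/2 = 6.
(Structurally: 1 ring(s) + 5 π bond(s) = 6.)

6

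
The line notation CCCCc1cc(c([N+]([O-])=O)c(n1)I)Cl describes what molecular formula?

Heavy atoms from the SMILES: 9 C, 1 Cl, 1 I, 2 N, 2 O.
Implicit hydrogens by atom environment:
  4 × C (aromatic): no H
  3 × C: 2 H each → 6
  1 × C: 3 H
  1 × C (aromatic): 1 H
  1 × Cl: no H
  1 × I: no H
  1 × N (aromatic): no H
  1 × N (charge +1): no H
  1 × O: no H
  1 × O (charge -1): no H
  Total hydrogens = 10.
Molecular formula: C9H10ClIN2O2

C9H10ClIN2O2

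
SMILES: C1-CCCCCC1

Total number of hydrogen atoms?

14

Hydrogens are implicit in SMILES; fill each atom to its normal valence:
  7 × C: 2 H each → 14
  Total hydrogens = 14.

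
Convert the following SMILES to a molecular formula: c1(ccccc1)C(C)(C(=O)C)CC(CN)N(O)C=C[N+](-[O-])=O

C15H21N3O4

Heavy atoms from the SMILES: 15 C, 3 N, 4 O.
Implicit hydrogens by atom environment:
  5 × C (aromatic): 1 H each → 5
  3 × C: 1 H each → 3
  2 × C: 3 H each → 6
  2 × C: 2 H each → 4
  2 × C: no H
  2 × O: no H
  1 × C (aromatic): no H
  1 × N: 2 H
  1 × N: no H
  1 × N (charge +1): no H
  1 × O: 1 H
  1 × O (charge -1): no H
  Total hydrogens = 21.
Molecular formula: C15H21N3O4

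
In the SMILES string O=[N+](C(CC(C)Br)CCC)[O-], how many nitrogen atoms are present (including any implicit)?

The symbol for nitrogen appears 1 time in the SMILES.

1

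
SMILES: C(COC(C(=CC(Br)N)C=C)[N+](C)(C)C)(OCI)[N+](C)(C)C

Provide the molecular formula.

Heavy atoms from the SMILES: 1 Br, 15 C, 1 I, 3 N, 2 O.
Implicit hydrogens by atom environment:
  6 × C: 3 H each → 18
  5 × C: 1 H each → 5
  3 × C: 2 H each → 6
  2 × N (charge +1): no H
  2 × O: no H
  1 × Br: no H
  1 × C: no H
  1 × I: no H
  1 × N: 2 H
  Total hydrogens = 31.
Net charge +2.
Molecular formula: [C15H31BrIN3O2]2+

[C15H31BrIN3O2]2+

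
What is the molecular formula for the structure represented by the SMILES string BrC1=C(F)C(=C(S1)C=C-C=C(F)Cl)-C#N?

C9H3BrClF2NS

Heavy atoms from the SMILES: 1 Br, 9 C, 1 Cl, 2 F, 1 N, 1 S.
Implicit hydrogens by atom environment:
  4 × C (aromatic): no H
  3 × C: 1 H each → 3
  2 × C: no H
  2 × F: no H
  1 × Br: no H
  1 × Cl: no H
  1 × N: no H
  1 × S (aromatic): no H
  Total hydrogens = 3.
Molecular formula: C9H3BrClF2NS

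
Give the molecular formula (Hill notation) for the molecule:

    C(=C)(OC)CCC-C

Heavy atoms from the SMILES: 7 C, 1 O.
Implicit hydrogens by atom environment:
  4 × C: 2 H each → 8
  2 × C: 3 H each → 6
  1 × C: no H
  1 × O: no H
  Total hydrogens = 14.
Molecular formula: C7H14O

C7H14O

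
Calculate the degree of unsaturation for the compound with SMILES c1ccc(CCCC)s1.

3

Molecular formula from the SMILES: C8H12S.
DoU = (2C + 2 + N − H − X)/2 = (2·8 + 2 + 0 − 12 − 0)/2 = 6/2 = 3.
(Structurally: 1 ring(s) + 2 π bond(s) = 3.)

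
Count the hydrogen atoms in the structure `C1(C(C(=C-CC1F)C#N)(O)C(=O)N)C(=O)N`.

Hydrogens are implicit in SMILES; fill each atom to its normal valence:
  5 × C: no H
  3 × C: 1 H each → 3
  2 × N: 2 H each → 4
  2 × O: no H
  1 × C: 2 H
  1 × F: no H
  1 × N: no H
  1 × O: 1 H
  Total hydrogens = 10.

10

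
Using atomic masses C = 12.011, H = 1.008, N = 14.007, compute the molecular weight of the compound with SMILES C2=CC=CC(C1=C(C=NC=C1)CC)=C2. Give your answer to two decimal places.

183.25

Molecular formula: C13H13N.
M = 13×12.011 + 13×1.008 + 1×14.007 = 183.25 g/mol.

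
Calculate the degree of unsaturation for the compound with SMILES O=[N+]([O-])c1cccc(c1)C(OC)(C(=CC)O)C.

6

Molecular formula from the SMILES: C12H15NO4.
DoU = (2C + 2 + N − H − X)/2 = (2·12 + 2 + 1 − 15 − 0)/2 = 12/2 = 6.
(Structurally: 1 ring(s) + 5 π bond(s) = 6.)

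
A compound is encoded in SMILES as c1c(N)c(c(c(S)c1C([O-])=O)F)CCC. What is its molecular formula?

C10H11FNO2S-

Heavy atoms from the SMILES: 10 C, 1 F, 1 N, 2 O, 1 S.
Implicit hydrogens by atom environment:
  5 × C (aromatic): no H
  2 × C: 2 H each → 4
  1 × C: 3 H
  1 × C (aromatic): 1 H
  1 × C: no H
  1 × F: no H
  1 × N: 2 H
  1 × O: no H
  1 × O (charge -1): no H
  1 × S: 1 H
  Total hydrogens = 11.
Net charge -1.
Molecular formula: C10H11FNO2S-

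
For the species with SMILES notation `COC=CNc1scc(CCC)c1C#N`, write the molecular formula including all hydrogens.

Heavy atoms from the SMILES: 11 C, 2 N, 1 O, 1 S.
Implicit hydrogens by atom environment:
  3 × C (aromatic): no H
  2 × C: 3 H each → 6
  2 × C: 2 H each → 4
  2 × C: 1 H each → 2
  1 × C (aromatic): 1 H
  1 × C: no H
  1 × N: 1 H
  1 × N: no H
  1 × O: no H
  1 × S (aromatic): no H
  Total hydrogens = 14.
Molecular formula: C11H14N2OS

C11H14N2OS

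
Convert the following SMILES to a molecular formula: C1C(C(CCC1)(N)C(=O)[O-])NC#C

Heavy atoms from the SMILES: 9 C, 2 N, 2 O.
Implicit hydrogens by atom environment:
  4 × C: 2 H each → 8
  3 × C: no H
  2 × C: 1 H each → 2
  1 × N: 2 H
  1 × N: 1 H
  1 × O: no H
  1 × O (charge -1): no H
  Total hydrogens = 13.
Net charge -1.
Molecular formula: C9H13N2O2-

C9H13N2O2-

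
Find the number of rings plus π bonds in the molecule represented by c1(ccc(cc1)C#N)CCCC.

6

Molecular formula from the SMILES: C11H13N.
DoU = (2C + 2 + N − H − X)/2 = (2·11 + 2 + 1 − 13 − 0)/2 = 12/2 = 6.
(Structurally: 1 ring(s) + 5 π bond(s) = 6.)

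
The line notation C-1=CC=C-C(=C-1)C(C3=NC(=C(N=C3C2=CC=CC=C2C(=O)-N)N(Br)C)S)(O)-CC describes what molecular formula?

C21H21BrN4O2S

Heavy atoms from the SMILES: 1 Br, 21 C, 4 N, 2 O, 1 S.
Implicit hydrogens by atom environment:
  9 × C (aromatic): 1 H each → 9
  7 × C (aromatic): no H
  2 × C: 3 H each → 6
  2 × C: no H
  2 × N (aromatic): no H
  1 × Br: no H
  1 × C: 2 H
  1 × N: 2 H
  1 × N: no H
  1 × O: 1 H
  1 × O: no H
  1 × S: 1 H
  Total hydrogens = 21.
Molecular formula: C21H21BrN4O2S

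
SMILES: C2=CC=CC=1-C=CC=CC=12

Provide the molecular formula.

Heavy atoms from the SMILES: 10 C.
Implicit hydrogens by atom environment:
  8 × C (aromatic): 1 H each → 8
  2 × C (aromatic): no H
  Total hydrogens = 8.
Molecular formula: C10H8

C10H8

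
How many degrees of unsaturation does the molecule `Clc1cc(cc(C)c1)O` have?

Molecular formula from the SMILES: C7H7ClO.
DoU = (2C + 2 + N − H − X)/2 = (2·7 + 2 + 0 − 7 − 1)/2 = 8/2 = 4.
(Structurally: 1 ring(s) + 3 π bond(s) = 4.)

4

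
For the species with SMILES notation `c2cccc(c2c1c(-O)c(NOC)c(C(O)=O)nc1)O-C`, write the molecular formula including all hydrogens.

C14H14N2O5

Heavy atoms from the SMILES: 14 C, 2 N, 5 O.
Implicit hydrogens by atom environment:
  6 × C (aromatic): no H
  5 × C (aromatic): 1 H each → 5
  3 × O: no H
  2 × C: 3 H each → 6
  2 × O: 1 H each → 2
  1 × C: no H
  1 × N: 1 H
  1 × N (aromatic): no H
  Total hydrogens = 14.
Molecular formula: C14H14N2O5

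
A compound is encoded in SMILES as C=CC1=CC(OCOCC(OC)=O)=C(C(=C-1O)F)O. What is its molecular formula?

Heavy atoms from the SMILES: 12 C, 1 F, 6 O.
Implicit hydrogens by atom environment:
  5 × C (aromatic): no H
  4 × O: no H
  3 × C: 2 H each → 6
  2 × O: 1 H each → 2
  1 × C: 3 H
  1 × C (aromatic): 1 H
  1 × C: 1 H
  1 × C: no H
  1 × F: no H
  Total hydrogens = 13.
Molecular formula: C12H13FO6

C12H13FO6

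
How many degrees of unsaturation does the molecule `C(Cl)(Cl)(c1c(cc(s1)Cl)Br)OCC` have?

3

Molecular formula from the SMILES: C7H6BrCl3OS.
DoU = (2C + 2 + N − H − X)/2 = (2·7 + 2 + 0 − 6 − 4)/2 = 6/2 = 3.
(Structurally: 1 ring(s) + 2 π bond(s) = 3.)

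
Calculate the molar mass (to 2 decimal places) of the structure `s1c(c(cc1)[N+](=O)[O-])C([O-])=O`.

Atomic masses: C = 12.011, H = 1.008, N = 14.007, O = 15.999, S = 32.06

172.13

Molecular formula: C5H2NO4S-.
M = 5×12.011 + 2×1.008 + 1×14.007 + 4×15.999 + 1×32.06 = 172.13 g/mol.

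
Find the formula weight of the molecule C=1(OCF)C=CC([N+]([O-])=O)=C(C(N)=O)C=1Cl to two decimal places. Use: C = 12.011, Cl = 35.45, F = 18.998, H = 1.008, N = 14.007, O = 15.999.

Molecular formula: C8H6ClFN2O4.
M = 8×12.011 + 1×35.45 + 1×18.998 + 6×1.008 + 2×14.007 + 4×15.999 = 248.59 g/mol.

248.59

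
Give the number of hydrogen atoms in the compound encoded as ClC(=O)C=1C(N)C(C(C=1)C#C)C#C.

Hydrogens are implicit in SMILES; fill each atom to its normal valence:
  6 × C: 1 H each → 6
  4 × C: no H
  1 × Cl: no H
  1 × N: 2 H
  1 × O: no H
  Total hydrogens = 8.

8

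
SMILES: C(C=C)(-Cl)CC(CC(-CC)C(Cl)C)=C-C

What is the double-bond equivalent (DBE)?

2

Molecular formula from the SMILES: C13H22Cl2.
DoU = (2C + 2 + N − H − X)/2 = (2·13 + 2 + 0 − 22 − 2)/2 = 4/2 = 2.
(Structurally: 0 ring(s) + 2 π bond(s) = 2.)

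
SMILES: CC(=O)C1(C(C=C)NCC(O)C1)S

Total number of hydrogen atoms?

Hydrogens are implicit in SMILES; fill each atom to its normal valence:
  3 × C: 2 H each → 6
  3 × C: 1 H each → 3
  2 × C: no H
  1 × C: 3 H
  1 × N: 1 H
  1 × O: 1 H
  1 × O: no H
  1 × S: 1 H
  Total hydrogens = 15.

15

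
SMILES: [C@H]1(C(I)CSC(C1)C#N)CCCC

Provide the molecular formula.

C10H16INS

Heavy atoms from the SMILES: 10 C, 1 I, 1 N, 1 S.
Implicit hydrogens by atom environment:
  5 × C: 2 H each → 10
  3 × C: 1 H each → 3
  1 × C: 3 H
  1 × C: no H
  1 × I: no H
  1 × N: no H
  1 × S: no H
  Total hydrogens = 16.
Molecular formula: C10H16INS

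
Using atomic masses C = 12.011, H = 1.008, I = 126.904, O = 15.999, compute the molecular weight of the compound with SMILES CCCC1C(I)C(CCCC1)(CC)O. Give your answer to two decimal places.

310.22

Molecular formula: C12H23IO.
M = 12×12.011 + 23×1.008 + 1×126.904 + 1×15.999 = 310.22 g/mol.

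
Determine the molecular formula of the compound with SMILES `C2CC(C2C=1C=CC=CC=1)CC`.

C12H16

Heavy atoms from the SMILES: 12 C.
Implicit hydrogens by atom environment:
  5 × C (aromatic): 1 H each → 5
  3 × C: 2 H each → 6
  2 × C: 1 H each → 2
  1 × C: 3 H
  1 × C (aromatic): no H
  Total hydrogens = 16.
Molecular formula: C12H16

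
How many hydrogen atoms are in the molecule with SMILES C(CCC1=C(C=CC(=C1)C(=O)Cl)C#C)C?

13

Hydrogens are implicit in SMILES; fill each atom to its normal valence:
  3 × C: 2 H each → 6
  3 × C (aromatic): 1 H each → 3
  3 × C (aromatic): no H
  2 × C: no H
  1 × C: 3 H
  1 × C: 1 H
  1 × Cl: no H
  1 × O: no H
  Total hydrogens = 13.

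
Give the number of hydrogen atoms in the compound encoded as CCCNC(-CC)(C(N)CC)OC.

Hydrogens are implicit in SMILES; fill each atom to its normal valence:
  4 × C: 3 H each → 12
  4 × C: 2 H each → 8
  1 × C: 1 H
  1 × C: no H
  1 × N: 2 H
  1 × N: 1 H
  1 × O: no H
  Total hydrogens = 24.

24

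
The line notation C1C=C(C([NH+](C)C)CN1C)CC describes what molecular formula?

Heavy atoms from the SMILES: 10 C, 2 N.
Implicit hydrogens by atom environment:
  4 × C: 3 H each → 12
  3 × C: 2 H each → 6
  2 × C: 1 H each → 2
  1 × C: no H
  1 × N (charge +1): 1 H
  1 × N: no H
  Total hydrogens = 21.
Net charge +1.
Molecular formula: C10H21N2+

C10H21N2+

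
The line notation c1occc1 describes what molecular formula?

Heavy atoms from the SMILES: 4 C, 1 O.
Implicit hydrogens by atom environment:
  4 × C (aromatic): 1 H each → 4
  1 × O (aromatic): no H
  Total hydrogens = 4.
Molecular formula: C4H4O

C4H4O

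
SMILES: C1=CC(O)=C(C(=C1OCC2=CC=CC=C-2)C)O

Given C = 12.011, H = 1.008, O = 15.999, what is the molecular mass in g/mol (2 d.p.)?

230.26

Molecular formula: C14H14O3.
M = 14×12.011 + 14×1.008 + 3×15.999 = 230.26 g/mol.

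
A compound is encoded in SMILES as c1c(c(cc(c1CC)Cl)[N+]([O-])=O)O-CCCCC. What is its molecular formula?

Heavy atoms from the SMILES: 13 C, 1 Cl, 1 N, 3 O.
Implicit hydrogens by atom environment:
  5 × C: 2 H each → 10
  4 × C (aromatic): no H
  2 × C: 3 H each → 6
  2 × C (aromatic): 1 H each → 2
  2 × O: no H
  1 × Cl: no H
  1 × N (charge +1): no H
  1 × O (charge -1): no H
  Total hydrogens = 18.
Molecular formula: C13H18ClNO3

C13H18ClNO3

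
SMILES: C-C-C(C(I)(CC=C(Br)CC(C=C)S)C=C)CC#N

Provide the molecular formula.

C15H21BrINS

Heavy atoms from the SMILES: 1 Br, 15 C, 1 I, 1 N, 1 S.
Implicit hydrogens by atom environment:
  6 × C: 2 H each → 12
  5 × C: 1 H each → 5
  3 × C: no H
  1 × Br: no H
  1 × C: 3 H
  1 × I: no H
  1 × N: no H
  1 × S: 1 H
  Total hydrogens = 21.
Molecular formula: C15H21BrINS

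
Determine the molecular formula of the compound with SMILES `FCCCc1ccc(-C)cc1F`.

C10H12F2

Heavy atoms from the SMILES: 10 C, 2 F.
Implicit hydrogens by atom environment:
  3 × C: 2 H each → 6
  3 × C (aromatic): 1 H each → 3
  3 × C (aromatic): no H
  2 × F: no H
  1 × C: 3 H
  Total hydrogens = 12.
Molecular formula: C10H12F2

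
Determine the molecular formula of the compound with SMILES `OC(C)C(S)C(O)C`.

Heavy atoms from the SMILES: 5 C, 2 O, 1 S.
Implicit hydrogens by atom environment:
  3 × C: 1 H each → 3
  2 × C: 3 H each → 6
  2 × O: 1 H each → 2
  1 × S: 1 H
  Total hydrogens = 12.
Molecular formula: C5H12O2S

C5H12O2S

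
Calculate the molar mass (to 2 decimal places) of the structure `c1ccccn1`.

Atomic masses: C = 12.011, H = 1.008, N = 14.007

Molecular formula: C5H5N.
M = 5×12.011 + 5×1.008 + 1×14.007 = 79.10 g/mol.

79.10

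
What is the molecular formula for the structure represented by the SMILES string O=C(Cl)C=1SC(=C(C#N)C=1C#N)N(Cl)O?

Heavy atoms from the SMILES: 7 C, 2 Cl, 3 N, 2 O, 1 S.
Implicit hydrogens by atom environment:
  4 × C (aromatic): no H
  3 × C: no H
  3 × N: no H
  2 × Cl: no H
  1 × O: 1 H
  1 × O: no H
  1 × S (aromatic): no H
  Total hydrogens = 1.
Molecular formula: C7HCl2N3O2S

C7HCl2N3O2S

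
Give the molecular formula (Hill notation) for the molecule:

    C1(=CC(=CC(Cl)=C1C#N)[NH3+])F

C7H5ClFN2+

Heavy atoms from the SMILES: 7 C, 1 Cl, 1 F, 2 N.
Implicit hydrogens by atom environment:
  4 × C (aromatic): no H
  2 × C (aromatic): 1 H each → 2
  1 × C: no H
  1 × Cl: no H
  1 × F: no H
  1 × N (charge +1): 3 H
  1 × N: no H
  Total hydrogens = 5.
Net charge +1.
Molecular formula: C7H5ClFN2+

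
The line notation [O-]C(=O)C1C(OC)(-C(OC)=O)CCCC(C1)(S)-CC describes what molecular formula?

Heavy atoms from the SMILES: 13 C, 5 O, 1 S.
Implicit hydrogens by atom environment:
  5 × C: 2 H each → 10
  4 × C: no H
  4 × O: no H
  3 × C: 3 H each → 9
  1 × C: 1 H
  1 × O (charge -1): no H
  1 × S: 1 H
  Total hydrogens = 21.
Net charge -1.
Molecular formula: C13H21O5S-

C13H21O5S-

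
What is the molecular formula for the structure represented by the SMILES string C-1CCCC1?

C5H10

Heavy atoms from the SMILES: 5 C.
Implicit hydrogens by atom environment:
  5 × C: 2 H each → 10
  Total hydrogens = 10.
Molecular formula: C5H10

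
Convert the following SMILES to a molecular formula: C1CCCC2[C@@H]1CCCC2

Heavy atoms from the SMILES: 10 C.
Implicit hydrogens by atom environment:
  8 × C: 2 H each → 16
  2 × C: 1 H each → 2
  Total hydrogens = 18.
Molecular formula: C10H18

C10H18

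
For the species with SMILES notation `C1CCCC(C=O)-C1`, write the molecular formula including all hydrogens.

C7H12O

Heavy atoms from the SMILES: 7 C, 1 O.
Implicit hydrogens by atom environment:
  5 × C: 2 H each → 10
  2 × C: 1 H each → 2
  1 × O: no H
  Total hydrogens = 12.
Molecular formula: C7H12O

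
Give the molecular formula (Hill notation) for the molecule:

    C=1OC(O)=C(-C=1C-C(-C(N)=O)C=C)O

Heavy atoms from the SMILES: 9 C, 1 N, 4 O.
Implicit hydrogens by atom environment:
  3 × C (aromatic): no H
  2 × C: 2 H each → 4
  2 × C: 1 H each → 2
  2 × O: 1 H each → 2
  1 × C (aromatic): 1 H
  1 × C: no H
  1 × N: 2 H
  1 × O (aromatic): no H
  1 × O: no H
  Total hydrogens = 11.
Molecular formula: C9H11NO4

C9H11NO4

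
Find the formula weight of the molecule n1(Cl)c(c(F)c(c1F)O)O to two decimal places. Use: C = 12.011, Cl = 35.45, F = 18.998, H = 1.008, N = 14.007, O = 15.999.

169.51

Molecular formula: C4H2ClF2NO2.
M = 4×12.011 + 1×35.45 + 2×18.998 + 2×1.008 + 1×14.007 + 2×15.999 = 169.51 g/mol.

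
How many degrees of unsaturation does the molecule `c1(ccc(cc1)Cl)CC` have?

4

Molecular formula from the SMILES: C8H9Cl.
DoU = (2C + 2 + N − H − X)/2 = (2·8 + 2 + 0 − 9 − 1)/2 = 8/2 = 4.
(Structurally: 1 ring(s) + 3 π bond(s) = 4.)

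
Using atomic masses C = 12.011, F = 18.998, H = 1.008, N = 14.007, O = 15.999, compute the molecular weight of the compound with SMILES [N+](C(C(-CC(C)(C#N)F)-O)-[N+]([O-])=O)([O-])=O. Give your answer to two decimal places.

221.14

Molecular formula: C6H8FN3O5.
M = 6×12.011 + 1×18.998 + 8×1.008 + 3×14.007 + 5×15.999 = 221.14 g/mol.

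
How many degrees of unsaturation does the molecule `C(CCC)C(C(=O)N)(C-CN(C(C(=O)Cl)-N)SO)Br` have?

2

Molecular formula from the SMILES: C10H19BrClN3O3S.
DoU = (2C + 2 + N − H − X)/2 = (2·10 + 2 + 3 − 19 − 2)/2 = 4/2 = 2.
(Structurally: 0 ring(s) + 2 π bond(s) = 2.)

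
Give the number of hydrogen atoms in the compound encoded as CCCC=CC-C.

14

Hydrogens are implicit in SMILES; fill each atom to its normal valence:
  3 × C: 2 H each → 6
  2 × C: 3 H each → 6
  2 × C: 1 H each → 2
  Total hydrogens = 14.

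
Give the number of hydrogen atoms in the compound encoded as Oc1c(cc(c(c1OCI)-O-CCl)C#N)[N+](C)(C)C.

15

Hydrogens are implicit in SMILES; fill each atom to its normal valence:
  5 × C (aromatic): no H
  3 × C: 3 H each → 9
  2 × C: 2 H each → 4
  2 × O: no H
  1 × C (aromatic): 1 H
  1 × C: no H
  1 × Cl: no H
  1 × I: no H
  1 × N (charge +1): no H
  1 × N: no H
  1 × O: 1 H
  Total hydrogens = 15.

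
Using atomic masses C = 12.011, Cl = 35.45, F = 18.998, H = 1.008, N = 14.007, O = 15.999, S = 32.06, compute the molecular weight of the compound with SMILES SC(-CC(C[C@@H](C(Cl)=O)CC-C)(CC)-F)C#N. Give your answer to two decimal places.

Molecular formula: C12H19ClFNOS.
M = 12×12.011 + 1×35.45 + 1×18.998 + 19×1.008 + 1×14.007 + 1×15.999 + 1×32.06 = 279.80 g/mol.

279.80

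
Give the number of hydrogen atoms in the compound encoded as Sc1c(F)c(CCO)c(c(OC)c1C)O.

Hydrogens are implicit in SMILES; fill each atom to its normal valence:
  6 × C (aromatic): no H
  2 × C: 3 H each → 6
  2 × C: 2 H each → 4
  2 × O: 1 H each → 2
  1 × F: no H
  1 × O: no H
  1 × S: 1 H
  Total hydrogens = 13.

13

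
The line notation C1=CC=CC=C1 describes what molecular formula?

C6H6

Heavy atoms from the SMILES: 6 C.
Implicit hydrogens by atom environment:
  6 × C (aromatic): 1 H each → 6
  Total hydrogens = 6.
Molecular formula: C6H6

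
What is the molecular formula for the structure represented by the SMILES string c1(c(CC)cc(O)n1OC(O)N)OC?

Heavy atoms from the SMILES: 8 C, 2 N, 4 O.
Implicit hydrogens by atom environment:
  3 × C (aromatic): no H
  2 × C: 3 H each → 6
  2 × O: 1 H each → 2
  2 × O: no H
  1 × C: 2 H
  1 × C (aromatic): 1 H
  1 × C: 1 H
  1 × N: 2 H
  1 × N (aromatic): no H
  Total hydrogens = 14.
Molecular formula: C8H14N2O4

C8H14N2O4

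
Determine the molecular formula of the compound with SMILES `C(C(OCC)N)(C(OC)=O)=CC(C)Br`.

Heavy atoms from the SMILES: 1 Br, 9 C, 1 N, 3 O.
Implicit hydrogens by atom environment:
  3 × C: 3 H each → 9
  3 × C: 1 H each → 3
  3 × O: no H
  2 × C: no H
  1 × Br: no H
  1 × C: 2 H
  1 × N: 2 H
  Total hydrogens = 16.
Molecular formula: C9H16BrNO3

C9H16BrNO3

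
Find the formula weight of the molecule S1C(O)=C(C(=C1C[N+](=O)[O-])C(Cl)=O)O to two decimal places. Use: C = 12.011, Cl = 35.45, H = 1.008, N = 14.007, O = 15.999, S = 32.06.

Molecular formula: C6H4ClNO5S.
M = 6×12.011 + 1×35.45 + 4×1.008 + 1×14.007 + 5×15.999 + 1×32.06 = 237.61 g/mol.

237.61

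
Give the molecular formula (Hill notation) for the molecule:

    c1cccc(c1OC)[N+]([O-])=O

Heavy atoms from the SMILES: 7 C, 1 N, 3 O.
Implicit hydrogens by atom environment:
  4 × C (aromatic): 1 H each → 4
  2 × C (aromatic): no H
  2 × O: no H
  1 × C: 3 H
  1 × N (charge +1): no H
  1 × O (charge -1): no H
  Total hydrogens = 7.
Molecular formula: C7H7NO3

C7H7NO3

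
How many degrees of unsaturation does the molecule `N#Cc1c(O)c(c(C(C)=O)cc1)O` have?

Molecular formula from the SMILES: C9H7NO3.
DoU = (2C + 2 + N − H − X)/2 = (2·9 + 2 + 1 − 7 − 0)/2 = 14/2 = 7.
(Structurally: 1 ring(s) + 6 π bond(s) = 7.)

7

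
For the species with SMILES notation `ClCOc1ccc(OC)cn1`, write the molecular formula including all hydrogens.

Heavy atoms from the SMILES: 7 C, 1 Cl, 1 N, 2 O.
Implicit hydrogens by atom environment:
  3 × C (aromatic): 1 H each → 3
  2 × C (aromatic): no H
  2 × O: no H
  1 × C: 3 H
  1 × C: 2 H
  1 × Cl: no H
  1 × N (aromatic): no H
  Total hydrogens = 8.
Molecular formula: C7H8ClNO2

C7H8ClNO2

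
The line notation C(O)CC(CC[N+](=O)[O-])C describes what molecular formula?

C6H13NO3

Heavy atoms from the SMILES: 6 C, 1 N, 3 O.
Implicit hydrogens by atom environment:
  4 × C: 2 H each → 8
  1 × C: 3 H
  1 × C: 1 H
  1 × N (charge +1): no H
  1 × O: 1 H
  1 × O: no H
  1 × O (charge -1): no H
  Total hydrogens = 13.
Molecular formula: C6H13NO3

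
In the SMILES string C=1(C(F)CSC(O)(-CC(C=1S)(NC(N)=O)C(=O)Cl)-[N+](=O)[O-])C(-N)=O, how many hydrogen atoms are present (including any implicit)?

Hydrogens are implicit in SMILES; fill each atom to its normal valence:
  7 × C: no H
  4 × O: no H
  2 × C: 2 H each → 4
  2 × N: 2 H each → 4
  1 × C: 1 H
  1 × Cl: no H
  1 × F: no H
  1 × N: 1 H
  1 × N (charge +1): no H
  1 × O: 1 H
  1 × O (charge -1): no H
  1 × S: 1 H
  1 × S: no H
  Total hydrogens = 12.

12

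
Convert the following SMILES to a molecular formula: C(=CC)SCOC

C5H10OS

Heavy atoms from the SMILES: 5 C, 1 O, 1 S.
Implicit hydrogens by atom environment:
  2 × C: 3 H each → 6
  2 × C: 1 H each → 2
  1 × C: 2 H
  1 × O: no H
  1 × S: no H
  Total hydrogens = 10.
Molecular formula: C5H10OS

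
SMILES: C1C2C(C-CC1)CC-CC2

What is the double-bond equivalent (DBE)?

2

Molecular formula from the SMILES: C10H18.
DoU = (2C + 2 + N − H − X)/2 = (2·10 + 2 + 0 − 18 − 0)/2 = 4/2 = 2.
(Structurally: 2 ring(s) + 0 π bond(s) = 2.)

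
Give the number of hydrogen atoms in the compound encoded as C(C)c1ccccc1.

10

Hydrogens are implicit in SMILES; fill each atom to its normal valence:
  5 × C (aromatic): 1 H each → 5
  1 × C: 3 H
  1 × C: 2 H
  1 × C (aromatic): no H
  Total hydrogens = 10.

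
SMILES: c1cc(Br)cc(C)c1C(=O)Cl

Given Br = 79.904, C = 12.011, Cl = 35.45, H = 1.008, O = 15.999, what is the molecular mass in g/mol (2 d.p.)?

233.49

Molecular formula: C8H6BrClO.
M = 1×79.904 + 8×12.011 + 1×35.45 + 6×1.008 + 1×15.999 = 233.49 g/mol.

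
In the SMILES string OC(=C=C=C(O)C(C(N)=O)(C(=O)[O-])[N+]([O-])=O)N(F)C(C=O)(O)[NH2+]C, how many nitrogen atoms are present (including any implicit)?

4

The symbol for nitrogen appears 4 times in the SMILES.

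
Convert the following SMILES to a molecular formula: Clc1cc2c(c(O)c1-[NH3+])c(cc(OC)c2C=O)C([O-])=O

Heavy atoms from the SMILES: 13 C, 1 Cl, 1 N, 5 O.
Implicit hydrogens by atom environment:
  8 × C (aromatic): no H
  3 × O: no H
  2 × C (aromatic): 1 H each → 2
  1 × C: 3 H
  1 × C: 1 H
  1 × C: no H
  1 × Cl: no H
  1 × N (charge +1): 3 H
  1 × O: 1 H
  1 × O (charge -1): no H
  Total hydrogens = 10.
Molecular formula: C13H10ClNO5

C13H10ClNO5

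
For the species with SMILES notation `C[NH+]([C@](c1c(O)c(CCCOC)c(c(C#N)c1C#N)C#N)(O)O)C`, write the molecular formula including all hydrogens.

Heavy atoms from the SMILES: 16 C, 4 N, 4 O.
Implicit hydrogens by atom environment:
  6 × C (aromatic): no H
  4 × C: no H
  3 × C: 3 H each → 9
  3 × C: 2 H each → 6
  3 × N: no H
  3 × O: 1 H each → 3
  1 × N (charge +1): 1 H
  1 × O: no H
  Total hydrogens = 19.
Net charge +1.
Molecular formula: C16H19N4O4+

C16H19N4O4+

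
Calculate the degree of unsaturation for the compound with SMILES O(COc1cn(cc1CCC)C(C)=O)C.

Molecular formula from the SMILES: C11H17NO3.
DoU = (2C + 2 + N − H − X)/2 = (2·11 + 2 + 1 − 17 − 0)/2 = 8/2 = 4.
(Structurally: 1 ring(s) + 3 π bond(s) = 4.)

4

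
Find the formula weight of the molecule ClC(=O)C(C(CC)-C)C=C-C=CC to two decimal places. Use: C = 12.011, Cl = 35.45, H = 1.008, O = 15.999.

Molecular formula: C11H17ClO.
M = 11×12.011 + 1×35.45 + 17×1.008 + 1×15.999 = 200.71 g/mol.

200.71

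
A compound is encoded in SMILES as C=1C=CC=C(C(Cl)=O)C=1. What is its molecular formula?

Heavy atoms from the SMILES: 7 C, 1 Cl, 1 O.
Implicit hydrogens by atom environment:
  5 × C (aromatic): 1 H each → 5
  1 × C (aromatic): no H
  1 × C: no H
  1 × Cl: no H
  1 × O: no H
  Total hydrogens = 5.
Molecular formula: C7H5ClO

C7H5ClO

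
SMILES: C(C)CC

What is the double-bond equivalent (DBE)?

0

Molecular formula from the SMILES: C4H10.
DoU = (2C + 2 + N − H − X)/2 = (2·4 + 2 + 0 − 10 − 0)/2 = 0/2 = 0.
(Structurally: 0 ring(s) + 0 π bond(s) = 0.)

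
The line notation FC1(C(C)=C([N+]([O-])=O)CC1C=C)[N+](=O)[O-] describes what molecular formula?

Heavy atoms from the SMILES: 8 C, 1 F, 2 N, 4 O.
Implicit hydrogens by atom environment:
  3 × C: no H
  2 × C: 2 H each → 4
  2 × C: 1 H each → 2
  2 × N (charge +1): no H
  2 × O: no H
  2 × O (charge -1): no H
  1 × C: 3 H
  1 × F: no H
  Total hydrogens = 9.
Molecular formula: C8H9FN2O4

C8H9FN2O4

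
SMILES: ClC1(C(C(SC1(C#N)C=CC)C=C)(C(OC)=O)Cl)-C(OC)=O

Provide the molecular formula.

C14H15Cl2NO4S

Heavy atoms from the SMILES: 14 C, 2 Cl, 1 N, 4 O, 1 S.
Implicit hydrogens by atom environment:
  6 × C: no H
  4 × C: 1 H each → 4
  4 × O: no H
  3 × C: 3 H each → 9
  2 × Cl: no H
  1 × C: 2 H
  1 × N: no H
  1 × S: no H
  Total hydrogens = 15.
Molecular formula: C14H15Cl2NO4S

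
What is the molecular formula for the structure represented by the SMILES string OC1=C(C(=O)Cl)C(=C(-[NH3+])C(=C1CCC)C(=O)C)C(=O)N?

C13H16ClN2O4+

Heavy atoms from the SMILES: 13 C, 1 Cl, 2 N, 4 O.
Implicit hydrogens by atom environment:
  6 × C (aromatic): no H
  3 × C: no H
  3 × O: no H
  2 × C: 3 H each → 6
  2 × C: 2 H each → 4
  1 × Cl: no H
  1 × N (charge +1): 3 H
  1 × N: 2 H
  1 × O: 1 H
  Total hydrogens = 16.
Net charge +1.
Molecular formula: C13H16ClN2O4+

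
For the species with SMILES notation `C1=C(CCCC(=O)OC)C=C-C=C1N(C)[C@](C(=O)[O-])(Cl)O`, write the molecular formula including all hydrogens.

Heavy atoms from the SMILES: 14 C, 1 Cl, 1 N, 5 O.
Implicit hydrogens by atom environment:
  4 × C (aromatic): 1 H each → 4
  3 × C: 2 H each → 6
  3 × C: no H
  3 × O: no H
  2 × C: 3 H each → 6
  2 × C (aromatic): no H
  1 × Cl: no H
  1 × N: no H
  1 × O: 1 H
  1 × O (charge -1): no H
  Total hydrogens = 17.
Net charge -1.
Molecular formula: C14H17ClNO5-

C14H17ClNO5-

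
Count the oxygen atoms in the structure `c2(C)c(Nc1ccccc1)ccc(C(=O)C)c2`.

1

The symbol for oxygen appears 1 time in the SMILES.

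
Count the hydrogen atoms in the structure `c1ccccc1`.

6

Hydrogens are implicit in SMILES; fill each atom to its normal valence:
  6 × C (aromatic): 1 H each → 6
  Total hydrogens = 6.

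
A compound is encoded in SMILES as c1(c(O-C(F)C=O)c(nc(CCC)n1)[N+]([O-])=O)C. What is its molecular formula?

Heavy atoms from the SMILES: 10 C, 1 F, 3 N, 4 O.
Implicit hydrogens by atom environment:
  4 × C (aromatic): no H
  3 × O: no H
  2 × C: 3 H each → 6
  2 × C: 2 H each → 4
  2 × C: 1 H each → 2
  2 × N (aromatic): no H
  1 × F: no H
  1 × N (charge +1): no H
  1 × O (charge -1): no H
  Total hydrogens = 12.
Molecular formula: C10H12FN3O4

C10H12FN3O4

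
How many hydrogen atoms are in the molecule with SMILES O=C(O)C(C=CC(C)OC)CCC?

Hydrogens are implicit in SMILES; fill each atom to its normal valence:
  4 × C: 1 H each → 4
  3 × C: 3 H each → 9
  2 × C: 2 H each → 4
  2 × O: no H
  1 × C: no H
  1 × O: 1 H
  Total hydrogens = 18.

18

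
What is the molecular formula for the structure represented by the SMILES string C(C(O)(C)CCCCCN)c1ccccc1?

Heavy atoms from the SMILES: 14 C, 1 N, 1 O.
Implicit hydrogens by atom environment:
  6 × C: 2 H each → 12
  5 × C (aromatic): 1 H each → 5
  1 × C: 3 H
  1 × C: no H
  1 × C (aromatic): no H
  1 × N: 2 H
  1 × O: 1 H
  Total hydrogens = 23.
Molecular formula: C14H23NO

C14H23NO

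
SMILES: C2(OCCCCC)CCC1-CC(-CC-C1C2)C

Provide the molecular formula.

Heavy atoms from the SMILES: 16 C, 1 O.
Implicit hydrogens by atom environment:
  10 × C: 2 H each → 20
  4 × C: 1 H each → 4
  2 × C: 3 H each → 6
  1 × O: no H
  Total hydrogens = 30.
Molecular formula: C16H30O

C16H30O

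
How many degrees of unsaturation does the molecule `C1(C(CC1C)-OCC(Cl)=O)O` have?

Molecular formula from the SMILES: C7H11ClO3.
DoU = (2C + 2 + N − H − X)/2 = (2·7 + 2 + 0 − 11 − 1)/2 = 4/2 = 2.
(Structurally: 1 ring(s) + 1 π bond(s) = 2.)

2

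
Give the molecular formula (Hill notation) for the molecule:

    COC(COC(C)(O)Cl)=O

C5H9ClO4

Heavy atoms from the SMILES: 5 C, 1 Cl, 4 O.
Implicit hydrogens by atom environment:
  3 × O: no H
  2 × C: 3 H each → 6
  2 × C: no H
  1 × C: 2 H
  1 × Cl: no H
  1 × O: 1 H
  Total hydrogens = 9.
Molecular formula: C5H9ClO4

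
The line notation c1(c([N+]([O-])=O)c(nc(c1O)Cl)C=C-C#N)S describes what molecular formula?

C8H4ClN3O3S

Heavy atoms from the SMILES: 8 C, 1 Cl, 3 N, 3 O, 1 S.
Implicit hydrogens by atom environment:
  5 × C (aromatic): no H
  2 × C: 1 H each → 2
  1 × C: no H
  1 × Cl: no H
  1 × N (aromatic): no H
  1 × N (charge +1): no H
  1 × N: no H
  1 × O: 1 H
  1 × O: no H
  1 × O (charge -1): no H
  1 × S: 1 H
  Total hydrogens = 4.
Molecular formula: C8H4ClN3O3S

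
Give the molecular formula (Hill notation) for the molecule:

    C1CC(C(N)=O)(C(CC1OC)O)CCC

C11H21NO3

Heavy atoms from the SMILES: 11 C, 1 N, 3 O.
Implicit hydrogens by atom environment:
  5 × C: 2 H each → 10
  2 × C: 3 H each → 6
  2 × C: 1 H each → 2
  2 × C: no H
  2 × O: no H
  1 × N: 2 H
  1 × O: 1 H
  Total hydrogens = 21.
Molecular formula: C11H21NO3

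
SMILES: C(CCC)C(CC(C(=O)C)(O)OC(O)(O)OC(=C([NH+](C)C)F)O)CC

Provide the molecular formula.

Heavy atoms from the SMILES: 16 C, 1 F, 1 N, 7 O.
Implicit hydrogens by atom environment:
  5 × C: 3 H each → 15
  5 × C: 2 H each → 10
  5 × C: no H
  4 × O: 1 H each → 4
  3 × O: no H
  1 × C: 1 H
  1 × F: no H
  1 × N (charge +1): 1 H
  Total hydrogens = 31.
Net charge +1.
Molecular formula: C16H31FNO7+

C16H31FNO7+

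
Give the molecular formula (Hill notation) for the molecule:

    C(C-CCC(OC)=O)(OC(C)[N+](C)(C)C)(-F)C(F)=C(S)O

C13H24F2NO4S+

Heavy atoms from the SMILES: 13 C, 2 F, 1 N, 4 O, 1 S.
Implicit hydrogens by atom environment:
  5 × C: 3 H each → 15
  4 × C: no H
  3 × C: 2 H each → 6
  3 × O: no H
  2 × F: no H
  1 × C: 1 H
  1 × N (charge +1): no H
  1 × O: 1 H
  1 × S: 1 H
  Total hydrogens = 24.
Net charge +1.
Molecular formula: C13H24F2NO4S+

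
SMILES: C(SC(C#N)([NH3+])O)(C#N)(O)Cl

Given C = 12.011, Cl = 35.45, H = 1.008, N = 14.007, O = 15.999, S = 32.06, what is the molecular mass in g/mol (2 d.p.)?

Molecular formula: C4H5ClN3O2S+.
M = 4×12.011 + 1×35.45 + 5×1.008 + 3×14.007 + 2×15.999 + 1×32.06 = 194.61 g/mol.

194.61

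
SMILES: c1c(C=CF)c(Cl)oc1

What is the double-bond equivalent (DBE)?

4

Molecular formula from the SMILES: C6H4ClFO.
DoU = (2C + 2 + N − H − X)/2 = (2·6 + 2 + 0 − 4 − 2)/2 = 8/2 = 4.
(Structurally: 1 ring(s) + 3 π bond(s) = 4.)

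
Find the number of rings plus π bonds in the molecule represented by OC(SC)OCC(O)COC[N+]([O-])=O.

1

Molecular formula from the SMILES: C6H13NO6S.
DoU = (2C + 2 + N − H − X)/2 = (2·6 + 2 + 1 − 13 − 0)/2 = 2/2 = 1.
(Structurally: 0 ring(s) + 1 π bond(s) = 1.)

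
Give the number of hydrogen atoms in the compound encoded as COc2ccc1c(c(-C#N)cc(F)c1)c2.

Hydrogens are implicit in SMILES; fill each atom to its normal valence:
  5 × C (aromatic): 1 H each → 5
  5 × C (aromatic): no H
  1 × C: 3 H
  1 × C: no H
  1 × F: no H
  1 × N: no H
  1 × O: no H
  Total hydrogens = 8.

8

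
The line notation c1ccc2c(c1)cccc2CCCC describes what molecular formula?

C14H16

Heavy atoms from the SMILES: 14 C.
Implicit hydrogens by atom environment:
  7 × C (aromatic): 1 H each → 7
  3 × C: 2 H each → 6
  3 × C (aromatic): no H
  1 × C: 3 H
  Total hydrogens = 16.
Molecular formula: C14H16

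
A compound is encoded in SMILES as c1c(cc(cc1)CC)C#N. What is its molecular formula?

Heavy atoms from the SMILES: 9 C, 1 N.
Implicit hydrogens by atom environment:
  4 × C (aromatic): 1 H each → 4
  2 × C (aromatic): no H
  1 × C: 3 H
  1 × C: 2 H
  1 × C: no H
  1 × N: no H
  Total hydrogens = 9.
Molecular formula: C9H9N

C9H9N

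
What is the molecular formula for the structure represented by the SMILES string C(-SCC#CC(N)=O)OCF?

Heavy atoms from the SMILES: 6 C, 1 F, 1 N, 2 O, 1 S.
Implicit hydrogens by atom environment:
  3 × C: 2 H each → 6
  3 × C: no H
  2 × O: no H
  1 × F: no H
  1 × N: 2 H
  1 × S: no H
  Total hydrogens = 8.
Molecular formula: C6H8FNO2S

C6H8FNO2S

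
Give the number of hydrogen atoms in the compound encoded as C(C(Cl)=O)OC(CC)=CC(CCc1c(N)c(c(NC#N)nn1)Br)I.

Hydrogens are implicit in SMILES; fill each atom to its normal valence:
  4 × C: 2 H each → 8
  4 × C (aromatic): no H
  3 × C: no H
  2 × C: 1 H each → 2
  2 × N (aromatic): no H
  2 × O: no H
  1 × Br: no H
  1 × C: 3 H
  1 × Cl: no H
  1 × I: no H
  1 × N: 2 H
  1 × N: 1 H
  1 × N: no H
  Total hydrogens = 16.

16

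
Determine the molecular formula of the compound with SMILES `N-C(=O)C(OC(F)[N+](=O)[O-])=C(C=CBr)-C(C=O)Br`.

C8H7Br2FN2O5

Heavy atoms from the SMILES: 2 Br, 8 C, 1 F, 2 N, 5 O.
Implicit hydrogens by atom environment:
  5 × C: 1 H each → 5
  4 × O: no H
  3 × C: no H
  2 × Br: no H
  1 × F: no H
  1 × N: 2 H
  1 × N (charge +1): no H
  1 × O (charge -1): no H
  Total hydrogens = 7.
Molecular formula: C8H7Br2FN2O5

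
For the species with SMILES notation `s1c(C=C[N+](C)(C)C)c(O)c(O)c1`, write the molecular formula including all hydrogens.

Heavy atoms from the SMILES: 9 C, 1 N, 2 O, 1 S.
Implicit hydrogens by atom environment:
  3 × C: 3 H each → 9
  3 × C (aromatic): no H
  2 × C: 1 H each → 2
  2 × O: 1 H each → 2
  1 × C (aromatic): 1 H
  1 × N (charge +1): no H
  1 × S (aromatic): no H
  Total hydrogens = 14.
Net charge +1.
Molecular formula: C9H14NO2S+

C9H14NO2S+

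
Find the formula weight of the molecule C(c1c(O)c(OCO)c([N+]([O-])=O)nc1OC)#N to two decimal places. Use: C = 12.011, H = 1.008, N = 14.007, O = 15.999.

Molecular formula: C8H7N3O6.
M = 8×12.011 + 7×1.008 + 3×14.007 + 6×15.999 = 241.16 g/mol.

241.16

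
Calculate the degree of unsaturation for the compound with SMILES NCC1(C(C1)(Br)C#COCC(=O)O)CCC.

4

Molecular formula from the SMILES: C11H16BrNO3.
DoU = (2C + 2 + N − H − X)/2 = (2·11 + 2 + 1 − 16 − 1)/2 = 8/2 = 4.
(Structurally: 1 ring(s) + 3 π bond(s) = 4.)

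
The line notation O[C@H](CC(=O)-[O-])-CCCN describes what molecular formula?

C6H12NO3-

Heavy atoms from the SMILES: 6 C, 1 N, 3 O.
Implicit hydrogens by atom environment:
  4 × C: 2 H each → 8
  1 × C: 1 H
  1 × C: no H
  1 × N: 2 H
  1 × O: 1 H
  1 × O: no H
  1 × O (charge -1): no H
  Total hydrogens = 12.
Net charge -1.
Molecular formula: C6H12NO3-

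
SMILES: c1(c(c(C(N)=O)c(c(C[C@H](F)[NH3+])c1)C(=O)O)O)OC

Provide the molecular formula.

C11H14FN2O5+

Heavy atoms from the SMILES: 11 C, 1 F, 2 N, 5 O.
Implicit hydrogens by atom environment:
  5 × C (aromatic): no H
  3 × O: no H
  2 × C: no H
  2 × O: 1 H each → 2
  1 × C: 3 H
  1 × C: 2 H
  1 × C (aromatic): 1 H
  1 × C: 1 H
  1 × F: no H
  1 × N (charge +1): 3 H
  1 × N: 2 H
  Total hydrogens = 14.
Net charge +1.
Molecular formula: C11H14FN2O5+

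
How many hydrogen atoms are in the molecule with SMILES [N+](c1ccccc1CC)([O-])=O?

9

Hydrogens are implicit in SMILES; fill each atom to its normal valence:
  4 × C (aromatic): 1 H each → 4
  2 × C (aromatic): no H
  1 × C: 3 H
  1 × C: 2 H
  1 × N (charge +1): no H
  1 × O: no H
  1 × O (charge -1): no H
  Total hydrogens = 9.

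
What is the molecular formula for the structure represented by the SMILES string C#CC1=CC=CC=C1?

Heavy atoms from the SMILES: 8 C.
Implicit hydrogens by atom environment:
  5 × C (aromatic): 1 H each → 5
  1 × C: 1 H
  1 × C (aromatic): no H
  1 × C: no H
  Total hydrogens = 6.
Molecular formula: C8H6

C8H6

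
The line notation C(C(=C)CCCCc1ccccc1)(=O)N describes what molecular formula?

C13H17NO

Heavy atoms from the SMILES: 13 C, 1 N, 1 O.
Implicit hydrogens by atom environment:
  5 × C: 2 H each → 10
  5 × C (aromatic): 1 H each → 5
  2 × C: no H
  1 × C (aromatic): no H
  1 × N: 2 H
  1 × O: no H
  Total hydrogens = 17.
Molecular formula: C13H17NO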